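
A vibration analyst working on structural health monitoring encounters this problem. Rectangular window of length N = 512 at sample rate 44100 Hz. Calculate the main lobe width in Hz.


Main lobe width for a rectangular window:
Width = 2 * fs / N
      = 2 * 44100 / 512
      = 88200 / 512
      = 172.266 Hz

172.266 Hz


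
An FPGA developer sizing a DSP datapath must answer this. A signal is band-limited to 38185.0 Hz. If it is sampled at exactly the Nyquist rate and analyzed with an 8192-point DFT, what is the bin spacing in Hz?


Step 1 — Nyquist sampling rate:
fs = 2 * fmax = 2 * 38185.0 = 76370.0 Hz

Step 2 — DFT bin spacing:
df = fs / N = 76370.0 / 8192 = 9.3225 Hz

9.3225 Hz


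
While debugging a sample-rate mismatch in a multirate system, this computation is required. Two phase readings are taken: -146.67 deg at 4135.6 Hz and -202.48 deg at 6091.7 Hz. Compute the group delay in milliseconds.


Group delay from phase difference:
tau = -d(phi)/d(omega)
d(phi) = -55.81 deg = -0.974068 rad
d(omega) = 2*pi*(6091.7 - 4135.6) = 12290.5388 rad/s
tau = -(-0.974068) / 12290.5388
    = 0.0793 ms

0.0793 ms


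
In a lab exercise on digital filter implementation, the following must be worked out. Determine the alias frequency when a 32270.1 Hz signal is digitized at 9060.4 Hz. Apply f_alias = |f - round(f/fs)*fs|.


Compute the nearest integer multiple of fs to the signal:
n = round(32270.1 / 9060.4) = 4
f_alias = |32270.1 - 4 * 9060.4|
        = |32270.1 - 36241.6|
        = 3971.5 Hz

3971.5


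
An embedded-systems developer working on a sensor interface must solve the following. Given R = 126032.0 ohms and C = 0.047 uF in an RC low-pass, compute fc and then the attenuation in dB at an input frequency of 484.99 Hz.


Step 1 — cutoff frequency:
fc = 1 / (2*pi*R*C)
C = 0.047 uF = 4.7e-08 F
fc = 1 / (2*pi*126032.0*4.7e-08)
   = 26.8684 Hz

Step 2 — magnitude at f = 484.99 Hz:
|H(f)| = 1 / sqrt(1 + (f/fc)^2)
f/fc = 484.99 / 26.8684 = 18.050572
|H| = 1 / sqrt(1 + 325.82315) = 0.0553151
|H|_dB = 20*log10(0.0553151) = -25.14 dB

fc = 26.8684 Hz; |H(484.99 Hz)| = -25.14 dB


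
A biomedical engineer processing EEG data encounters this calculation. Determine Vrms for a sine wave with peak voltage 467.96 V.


RMS voltage for a sinusoidal waveform:
V_rms = V_peak / sqrt(2)
      = 467.96 / 1.414214
      = 330.898 V

330.898 V


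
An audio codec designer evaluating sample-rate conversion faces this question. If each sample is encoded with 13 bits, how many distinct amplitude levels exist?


Number of quantization levels = 2^N
= 2^13
= 8192

8192


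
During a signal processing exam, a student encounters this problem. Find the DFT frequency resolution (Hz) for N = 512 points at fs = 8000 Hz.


DFT frequency resolution:
df = fs / N
   = 8000 / 512
   = 15.625 Hz

15.625 Hz


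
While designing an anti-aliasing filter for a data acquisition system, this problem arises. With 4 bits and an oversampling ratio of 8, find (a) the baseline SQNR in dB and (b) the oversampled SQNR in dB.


Step 1 — baseline SQNR at Nyquist:
SQNR_base = 6.02*N + 1.76
          = 6.02*4 + 1.76
          = 25.84 dB

Step 2 — oversampling processing gain:
G = 10*log10(OSR) = 10*log10(8) = 9.03 dB

Step 3 — total:
SQNR_total = 25.84 + 9.03 = 34.87 dB

Base SQNR = 25.84 dB; oversampled SQNR = 34.87 dB


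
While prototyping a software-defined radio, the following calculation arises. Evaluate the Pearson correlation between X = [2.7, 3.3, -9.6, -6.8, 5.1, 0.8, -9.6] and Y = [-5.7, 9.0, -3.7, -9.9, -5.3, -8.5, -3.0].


Pearson correlation coefficient (population):
r = cov(X,Y) / (std(X) * std(Y))
Mean X = -2.0143, Mean Y = -3.8714
Cov(X,Y) = 8.21898
Std(X) = 5.940041, Std(Y) = 5.727307
r = 0.2416

0.2416


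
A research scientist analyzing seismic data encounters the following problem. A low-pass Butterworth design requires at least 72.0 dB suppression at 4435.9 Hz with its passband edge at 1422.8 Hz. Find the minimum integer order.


Butterworth filter order formula:
n = log10(10^(A/10) - 1) / (2 * log10(f_stop/f_pass))
10^(72.0/10) - 1 = 15848930.9246
f_stop/f_pass = 4435.9 / 1422.8 = 3.1177
n = 7.2898 -> ceil = 8

8


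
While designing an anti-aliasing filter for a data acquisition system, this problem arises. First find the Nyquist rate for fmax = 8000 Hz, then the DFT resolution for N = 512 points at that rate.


Step 1 — Nyquist sampling rate:
fs = 2 * fmax = 2 * 8000 = 16000 Hz

Step 2 — DFT bin spacing:
df = fs / N = 16000 / 512 = 31.25 Hz

31.25 Hz


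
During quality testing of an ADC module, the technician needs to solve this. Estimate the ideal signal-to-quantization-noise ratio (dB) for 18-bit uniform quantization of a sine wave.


Theoretical SNR for a full-scale sinusoid:
SNR = 6.02 * N + 1.76
    = 6.02 * 18 + 1.76
    = 108.36 + 1.76
    = 110.12 dB

110.12 dB


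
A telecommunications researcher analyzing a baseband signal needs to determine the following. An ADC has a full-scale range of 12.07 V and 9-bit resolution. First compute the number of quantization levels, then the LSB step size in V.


Step 1 — number of quantization levels:
L = 2^N = 2^9 = 512

Step 2 — LSB step size:
delta = Vfs / L
      = 12.07 / 512
      = 0.02357422 V

Levels = 512; step size = 0.02357422 V


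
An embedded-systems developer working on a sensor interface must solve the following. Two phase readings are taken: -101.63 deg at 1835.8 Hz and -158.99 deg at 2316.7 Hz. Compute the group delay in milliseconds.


Group delay from phase difference:
tau = -d(phi)/d(omega)
d(phi) = -57.36 deg = -1.001121 rad
d(omega) = 2*pi*(2316.7 - 1835.8) = 3021.5838 rad/s
tau = -(-1.001121) / 3021.5838
    = 0.3313 ms

0.3313 ms


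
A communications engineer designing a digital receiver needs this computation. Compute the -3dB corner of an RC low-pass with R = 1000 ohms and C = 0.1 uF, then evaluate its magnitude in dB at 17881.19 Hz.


Step 1 — cutoff frequency:
fc = 1 / (2*pi*R*C)
C = 0.1 uF = 1e-07 F
fc = 1 / (2*pi*1000*1e-07)
   = 1591.549 Hz

Step 2 — magnitude at f = 17881.19 Hz:
|H(f)| = 1 / sqrt(1 + (f/fc)^2)
f/fc = 17881.19 / 1591.549 = 11.235086
|H| = 1 / sqrt(1 + 126.227157) = 0.0886564
|H|_dB = 20*log10(0.0886564) = -21.05 dB

fc = 1591.549 Hz; |H(17881.19 Hz)| = -21.05 dB


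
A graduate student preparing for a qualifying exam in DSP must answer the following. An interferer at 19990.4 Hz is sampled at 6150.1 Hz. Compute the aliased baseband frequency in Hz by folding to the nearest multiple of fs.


Compute the nearest integer multiple of fs to the signal:
n = round(19990.4 / 6150.1) = 3
f_alias = |19990.4 - 3 * 6150.1|
        = |19990.4 - 18450.3|
        = 1540.1 Hz

1540.1


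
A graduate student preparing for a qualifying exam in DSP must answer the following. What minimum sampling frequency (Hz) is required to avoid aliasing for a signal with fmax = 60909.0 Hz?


The Nyquist rate is twice the maximum frequency component.
fs_min = 2 * fmax
      = 2 * 60909.0
      = 121818.0 Hz

121818.0


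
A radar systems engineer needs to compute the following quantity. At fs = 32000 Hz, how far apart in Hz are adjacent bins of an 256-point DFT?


DFT frequency resolution:
df = fs / N
   = 32000 / 256
   = 125.0 Hz

125.0 Hz


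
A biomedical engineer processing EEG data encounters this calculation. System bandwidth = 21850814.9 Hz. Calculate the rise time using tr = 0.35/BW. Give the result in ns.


Rise time from bandwidth relationship:
tr = 0.35 / BW
   = 0.35 / 21850814.9
   = 1.601770925e-08 s
   = 16.0177 ns

16.0177 ns


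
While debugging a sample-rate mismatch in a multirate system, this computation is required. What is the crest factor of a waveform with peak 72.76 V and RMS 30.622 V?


Crest factor is the ratio of peak to RMS:
CF = V_peak / V_rms
   = 72.76 / 30.622
   = 2.3761

2.3761


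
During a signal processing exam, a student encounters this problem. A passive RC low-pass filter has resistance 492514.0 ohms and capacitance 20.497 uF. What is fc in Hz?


Cutoff frequency of a first-order RC filter:
fc = 1 / (2 * pi * R * C)
C = 20.497 uF = 2.0497e-05 F
fc = 1 / (2 * pi * 492514.0 * 2.0497e-05)
   = 1 / 63.42912926161
   = 0.015766 Hz

0.015766 Hz


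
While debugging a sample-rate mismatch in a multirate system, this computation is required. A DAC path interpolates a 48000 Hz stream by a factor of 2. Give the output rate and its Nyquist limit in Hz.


Step 1 — output sample rate after interpolation by L:
fs_out = L * fs_in = 2 * 48000 = 96000 Hz

Step 2 — Nyquist frequency of the output stream:
f_Nyq = fs_out / 2 = 96000 / 2 = 48000.0 Hz

fs_out = 96000 Hz; f_Nyquist = 48000.0 Hz


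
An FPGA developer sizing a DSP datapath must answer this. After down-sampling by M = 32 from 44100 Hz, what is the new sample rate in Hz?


Decimation reduces the sample rate:
fs_out = fs_in / M
       = 44100 / 32
       = 1378.125 Hz

1378.125 Hz


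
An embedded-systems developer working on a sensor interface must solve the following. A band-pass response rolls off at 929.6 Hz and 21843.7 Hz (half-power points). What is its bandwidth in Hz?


Bandwidth is the difference of -3dB frequencies:
BW = f_high - f_low
   = 21843.7 - 929.6
   = 20914.1 Hz

20914.1 Hz


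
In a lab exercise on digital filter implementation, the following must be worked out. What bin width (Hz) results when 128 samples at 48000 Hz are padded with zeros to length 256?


Frequency resolution after zero-padding:
N_padded = 128 * 2 = 256
df = fs / N_padded
   = 48000 / 256
   = 187.5 Hz

187.5 Hz


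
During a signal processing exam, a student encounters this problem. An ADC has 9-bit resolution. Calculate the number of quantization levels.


Number of quantization levels = 2^N
= 2^9
= 512

512


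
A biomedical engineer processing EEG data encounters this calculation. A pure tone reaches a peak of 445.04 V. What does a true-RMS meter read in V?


RMS voltage for a sinusoidal waveform:
V_rms = V_peak / sqrt(2)
      = 445.04 / 1.414214
      = 314.691 V

314.691 V


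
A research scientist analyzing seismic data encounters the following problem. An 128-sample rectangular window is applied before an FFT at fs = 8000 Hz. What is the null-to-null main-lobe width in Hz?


Main lobe width for a rectangular window:
Width = 2 * fs / N
      = 2 * 8000 / 128
      = 16000 / 128
      = 125.0 Hz

125.0 Hz


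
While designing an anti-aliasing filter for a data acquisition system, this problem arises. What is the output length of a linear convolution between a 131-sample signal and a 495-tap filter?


Linear convolution output length:
L = N + M - 1
  = 131 + 495 - 1
  = 625 samples

625


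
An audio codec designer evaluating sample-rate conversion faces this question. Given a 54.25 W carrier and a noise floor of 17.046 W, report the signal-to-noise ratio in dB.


SNR in decibels:
SNR = 10 * log10(Ps / Pn)
    = 10 * log10(54.25 / 17.046)
    = 10 * log10(3.1826)
    = 10 * 0.5028
    = 5.03 dB

5.03 dB


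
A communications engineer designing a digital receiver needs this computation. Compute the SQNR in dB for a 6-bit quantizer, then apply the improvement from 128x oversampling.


Step 1 — baseline SQNR at Nyquist:
SQNR_base = 6.02*N + 1.76
          = 6.02*6 + 1.76
          = 37.88 dB

Step 2 — oversampling processing gain:
G = 10*log10(OSR) = 10*log10(128) = 21.07 dB

Step 3 — total:
SQNR_total = 37.88 + 21.07 = 58.95 dB

Base SQNR = 37.88 dB; oversampled SQNR = 58.95 dB


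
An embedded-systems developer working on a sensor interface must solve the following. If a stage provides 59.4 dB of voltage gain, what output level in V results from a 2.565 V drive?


Output voltage from dB gain:
V_out = V_in * 10^(gain_dB / 20)
      = 2.565 * 10^(59.4 / 20)
      = 2.565 * 933.254301
      = 2393.7973 V

2393.7973 V


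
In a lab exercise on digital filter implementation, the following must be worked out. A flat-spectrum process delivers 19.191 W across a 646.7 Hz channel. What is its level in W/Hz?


Power spectral density:
PSD = P / BW
    = 19.191 / 646.7
    = 0.02967527 W/Hz

0.02967527 W/Hz


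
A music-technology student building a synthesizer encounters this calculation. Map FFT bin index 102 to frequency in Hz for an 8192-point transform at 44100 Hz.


Frequency of DFT bin k:
f_k = k * fs / N
    = 102 * 44100 / 8192
    = 4498200 / 8192
    = 549.097 Hz

549.097 Hz


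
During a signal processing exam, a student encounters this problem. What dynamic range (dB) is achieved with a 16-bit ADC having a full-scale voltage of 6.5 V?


Dynamic range from full-scale to LSB:
V_min = V_max / 2^bits = 6.5 / 2^16
DR = 20 * log10(V_max / V_min)
   = 20 * log10(2^16)
   = 20 * 16 * log10(2)
   = 96.33 dB

96.33 dB


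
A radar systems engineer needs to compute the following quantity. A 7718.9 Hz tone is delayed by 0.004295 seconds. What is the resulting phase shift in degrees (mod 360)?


Phase shift from frequency and time delay:
phi = 360 * f * t_delay
    = 360 * 7718.9 * 0.004295
    = 11934.96 degrees
    mod 360 = 54.96 degrees

54.96 degrees


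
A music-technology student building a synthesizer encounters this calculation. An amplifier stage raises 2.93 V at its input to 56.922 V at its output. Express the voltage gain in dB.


Voltage gain in dB:
G = 20 * log10(Vout / Vin)
  = 20 * log10(56.922 / 2.93)
  = 20 * log10(19.427304)
  = 20 * 1.288413
  = 25.77 dB

25.77 dB


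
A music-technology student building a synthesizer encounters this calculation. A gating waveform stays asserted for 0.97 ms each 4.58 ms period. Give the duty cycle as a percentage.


Duty cycle as a percentage:
DC = (t_on / T) * 100
   = (0.97 / 4.58) * 100
   = 0.21179 * 100
   = 21.18 %

21.18 %


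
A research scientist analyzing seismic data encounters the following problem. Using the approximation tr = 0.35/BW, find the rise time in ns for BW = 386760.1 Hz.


Rise time from bandwidth relationship:
tr = 0.35 / BW
   = 0.35 / 386760.1
   = 9.049537426e-07 s
   = 904.9537 ns

904.9537 ns


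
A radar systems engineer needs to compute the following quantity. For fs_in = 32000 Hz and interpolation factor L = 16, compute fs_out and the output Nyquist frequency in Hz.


Step 1 — output sample rate after interpolation by L:
fs_out = L * fs_in = 16 * 32000 = 512000 Hz

Step 2 — Nyquist frequency of the output stream:
f_Nyq = fs_out / 2 = 512000 / 2 = 256000.0 Hz

fs_out = 512000 Hz; f_Nyquist = 256000.0 Hz


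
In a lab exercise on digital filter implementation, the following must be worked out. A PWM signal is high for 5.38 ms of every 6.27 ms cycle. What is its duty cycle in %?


Duty cycle as a percentage:
DC = (t_on / T) * 100
   = (5.38 / 6.27) * 100
   = 0.858054 * 100
   = 85.81 %

85.81 %


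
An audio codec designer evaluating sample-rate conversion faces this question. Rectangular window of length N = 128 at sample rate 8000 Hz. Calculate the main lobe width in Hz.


Main lobe width for a rectangular window:
Width = 2 * fs / N
      = 2 * 8000 / 128
      = 16000 / 128
      = 125.0 Hz

125.0 Hz


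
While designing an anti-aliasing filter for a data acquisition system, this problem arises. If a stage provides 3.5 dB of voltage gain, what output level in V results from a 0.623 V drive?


Output voltage from dB gain:
V_out = V_in * 10^(gain_dB / 20)
      = 0.623 * 10^(3.5 / 20)
      = 0.623 * 1.496236
      = 0.9322 V

0.9322 V


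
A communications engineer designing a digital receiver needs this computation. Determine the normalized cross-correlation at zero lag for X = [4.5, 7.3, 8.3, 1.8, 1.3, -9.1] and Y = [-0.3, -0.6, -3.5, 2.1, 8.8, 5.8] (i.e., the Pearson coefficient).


Pearson correlation coefficient (population):
r = cov(X,Y) / (std(X) * std(Y))
Mean X = 2.35, Mean Y = 2.05
Cov(X,Y) = -16.874167
Std(X) = 5.730547, Std(Y) = 4.142765
r = -0.7108

-0.7108


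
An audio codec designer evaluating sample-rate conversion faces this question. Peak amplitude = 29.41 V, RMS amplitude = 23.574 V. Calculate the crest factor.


Crest factor is the ratio of peak to RMS:
CF = V_peak / V_rms
   = 29.41 / 23.574
   = 1.2476

1.2476


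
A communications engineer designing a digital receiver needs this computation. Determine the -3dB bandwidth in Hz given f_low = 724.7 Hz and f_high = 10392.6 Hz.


Bandwidth is the difference of -3dB frequencies:
BW = f_high - f_low
   = 10392.6 - 724.7
   = 9667.9 Hz

9667.9 Hz


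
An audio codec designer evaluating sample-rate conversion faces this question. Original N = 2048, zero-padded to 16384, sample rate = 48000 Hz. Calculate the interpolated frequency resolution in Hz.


Frequency resolution after zero-padding:
N_padded = 2048 * 8 = 16384
df = fs / N_padded
   = 48000 / 16384
   = 2.9297 Hz

2.9297 Hz


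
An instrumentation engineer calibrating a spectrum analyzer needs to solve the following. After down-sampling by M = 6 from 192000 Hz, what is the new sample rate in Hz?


Decimation reduces the sample rate:
fs_out = fs_in / M
       = 192000 / 6
       = 32000.0 Hz

32000.0 Hz


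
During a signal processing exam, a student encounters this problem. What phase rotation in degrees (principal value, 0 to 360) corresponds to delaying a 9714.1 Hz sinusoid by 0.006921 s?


Phase shift from frequency and time delay:
phi = 360 * f * t_delay
    = 360 * 9714.1 * 0.006921
    = 24203.26 degrees
    mod 360 = 83.26 degrees

83.26 degrees


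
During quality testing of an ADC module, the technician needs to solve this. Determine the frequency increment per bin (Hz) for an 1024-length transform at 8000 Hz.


DFT frequency resolution:
df = fs / N
   = 8000 / 1024
   = 7.8125 Hz

7.8125 Hz


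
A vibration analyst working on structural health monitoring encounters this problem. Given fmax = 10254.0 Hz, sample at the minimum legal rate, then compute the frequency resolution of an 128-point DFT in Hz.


Step 1 — Nyquist sampling rate:
fs = 2 * fmax = 2 * 10254.0 = 20508.0 Hz

Step 2 — DFT bin spacing:
df = fs / N = 20508.0 / 128 = 160.2188 Hz

160.2188 Hz


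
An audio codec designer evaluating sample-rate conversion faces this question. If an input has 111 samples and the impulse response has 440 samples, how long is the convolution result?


Linear convolution output length:
L = N + M - 1
  = 111 + 440 - 1
  = 550 samples

550


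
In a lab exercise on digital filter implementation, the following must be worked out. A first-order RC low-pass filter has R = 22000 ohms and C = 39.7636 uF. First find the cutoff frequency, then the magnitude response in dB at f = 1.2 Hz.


Step 1 — cutoff frequency:
fc = 1 / (2*pi*R*C)
C = 39.7636 uF = 3.97636e-05 F
fc = 1 / (2*pi*22000*3.97636e-05)
   = 0.181933 Hz

Step 2 — magnitude at f = 1.2 Hz:
|H(f)| = 1 / sqrt(1 + (f/fc)^2)
f/fc = 1.2 / 0.181933 = 6.595835
|H| = 1 / sqrt(1 + 43.505039) = 0.1498979
|H|_dB = 20*log10(0.1498979) = -16.48 dB

fc = 0.181933 Hz; |H(1.2 Hz)| = -16.48 dB


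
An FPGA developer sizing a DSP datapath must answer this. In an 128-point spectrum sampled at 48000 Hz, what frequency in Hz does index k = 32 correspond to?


Frequency of DFT bin k:
f_k = k * fs / N
    = 32 * 48000 / 128
    = 1536000 / 128
    = 12000.0 Hz

12000.0 Hz


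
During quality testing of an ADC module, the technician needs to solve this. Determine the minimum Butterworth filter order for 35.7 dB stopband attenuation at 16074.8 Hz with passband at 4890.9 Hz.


Butterworth filter order formula:
n = log10(10^(A/10) - 1) / (2 * log10(f_stop/f_pass))
10^(35.7/10) - 1 = 3714.3523
f_stop/f_pass = 16074.8 / 4890.9 = 3.2867
n = 3.4541 -> ceil = 4

4


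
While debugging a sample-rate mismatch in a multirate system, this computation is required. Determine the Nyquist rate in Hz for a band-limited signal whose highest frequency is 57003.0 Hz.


The Nyquist rate is twice the maximum frequency component.
fs_min = 2 * fmax
      = 2 * 57003.0
      = 114006.0 Hz

114006.0


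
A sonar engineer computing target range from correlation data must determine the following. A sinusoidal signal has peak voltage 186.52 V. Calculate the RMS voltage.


RMS voltage for a sinusoidal waveform:
V_rms = V_peak / sqrt(2)
      = 186.52 / 1.414214
      = 131.89 V

131.89 V


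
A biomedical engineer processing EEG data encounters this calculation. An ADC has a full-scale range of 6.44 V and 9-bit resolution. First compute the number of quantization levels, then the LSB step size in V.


Step 1 — number of quantization levels:
L = 2^N = 2^9 = 512

Step 2 — LSB step size:
delta = Vfs / L
      = 6.44 / 512
      = 0.01257813 V

Levels = 512; step size = 0.01257813 V


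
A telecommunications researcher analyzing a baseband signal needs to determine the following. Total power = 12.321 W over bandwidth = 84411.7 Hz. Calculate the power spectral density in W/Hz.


Power spectral density:
PSD = P / BW
    = 12.321 / 84411.7
    = 0.00014596 W/Hz

0.00014596 W/Hz


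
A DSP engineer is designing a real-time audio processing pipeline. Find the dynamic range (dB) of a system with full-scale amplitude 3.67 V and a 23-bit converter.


Dynamic range from full-scale to LSB:
V_min = V_max / 2^bits = 3.67 / 2^23
DR = 20 * log10(V_max / V_min)
   = 20 * log10(2^23)
   = 20 * 23 * log10(2)
   = 138.47 dB

138.47 dB


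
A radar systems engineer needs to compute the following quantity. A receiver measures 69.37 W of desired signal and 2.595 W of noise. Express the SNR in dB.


SNR in decibels:
SNR = 10 * log10(Ps / Pn)
    = 10 * log10(69.37 / 2.595)
    = 10 * log10(26.7322)
    = 10 * 1.427
    = 14.27 dB

14.27 dB


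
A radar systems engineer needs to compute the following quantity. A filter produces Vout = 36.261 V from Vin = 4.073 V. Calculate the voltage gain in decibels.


Voltage gain in dB:
G = 20 * log10(Vout / Vin)
  = 20 * log10(36.261 / 4.073)
  = 20 * log10(8.902774)
  = 20 * 0.949525
  = 18.99 dB

18.99 dB


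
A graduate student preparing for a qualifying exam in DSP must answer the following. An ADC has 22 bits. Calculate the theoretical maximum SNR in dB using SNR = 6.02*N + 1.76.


Theoretical SNR for a full-scale sinusoid:
SNR = 6.02 * N + 1.76
    = 6.02 * 22 + 1.76
    = 132.44 + 1.76
    = 134.2 dB

134.2 dB


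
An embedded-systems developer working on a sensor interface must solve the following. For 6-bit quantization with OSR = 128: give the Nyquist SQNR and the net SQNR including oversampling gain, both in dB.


Step 1 — baseline SQNR at Nyquist:
SQNR_base = 6.02*N + 1.76
          = 6.02*6 + 1.76
          = 37.88 dB

Step 2 — oversampling processing gain:
G = 10*log10(OSR) = 10*log10(128) = 21.07 dB

Step 3 — total:
SQNR_total = 37.88 + 21.07 = 58.95 dB

Base SQNR = 37.88 dB; oversampled SQNR = 58.95 dB


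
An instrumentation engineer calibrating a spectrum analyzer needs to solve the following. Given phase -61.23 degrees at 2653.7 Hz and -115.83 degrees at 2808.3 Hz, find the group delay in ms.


Group delay from phase difference:
tau = -d(phi)/d(omega)
d(phi) = -54.6 deg = -0.95295 rad
d(omega) = 2*pi*(2808.3 - 2653.7) = 971.3804 rad/s
tau = -(-0.95295) / 971.3804
    = 0.981 ms

0.981 ms


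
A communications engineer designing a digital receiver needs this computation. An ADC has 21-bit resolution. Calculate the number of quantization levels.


Number of quantization levels = 2^N
= 2^21
= 2097152

2097152


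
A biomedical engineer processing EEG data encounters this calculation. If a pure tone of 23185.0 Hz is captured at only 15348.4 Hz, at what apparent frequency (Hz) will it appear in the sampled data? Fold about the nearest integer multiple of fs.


Compute the nearest integer multiple of fs to the signal:
n = round(23185.0 / 15348.4) = 2
f_alias = |23185.0 - 2 * 15348.4|
        = |23185.0 - 30696.8|
        = 7511.8 Hz

7511.8


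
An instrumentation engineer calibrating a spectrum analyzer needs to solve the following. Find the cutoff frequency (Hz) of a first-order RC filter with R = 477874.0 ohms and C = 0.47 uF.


Cutoff frequency of a first-order RC filter:
fc = 1 / (2 * pi * R * C)
C = 0.47 uF = 4.7e-07 F
fc = 1 / (2 * pi * 477874.0 * 4.7e-07)
   = 1 / 1.4112083208771
   = 0.708613 Hz

0.708613 Hz


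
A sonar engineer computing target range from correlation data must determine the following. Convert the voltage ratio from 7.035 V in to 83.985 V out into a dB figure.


Voltage gain in dB:
G = 20 * log10(Vout / Vin)
  = 20 * log10(83.985 / 7.035)
  = 20 * log10(11.938166)
  = 20 * 1.076938
  = 21.54 dB

21.54 dB


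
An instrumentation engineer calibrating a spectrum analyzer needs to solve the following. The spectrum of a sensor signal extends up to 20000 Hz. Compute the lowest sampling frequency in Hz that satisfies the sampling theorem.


The Nyquist rate is twice the maximum frequency component.
fs_min = 2 * fmax
      = 2 * 20000
      = 40000 Hz

40000


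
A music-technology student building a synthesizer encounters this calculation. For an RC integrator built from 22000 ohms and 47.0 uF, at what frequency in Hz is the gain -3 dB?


Cutoff frequency of a first-order RC filter:
fc = 1 / (2 * pi * R * C)
C = 47.0 uF = 4.7e-05 F
fc = 1 / (2 * pi * 22000 * 4.7e-05)
   = 1 / 6.4968136076237
   = 0.153922 Hz

0.153922 Hz


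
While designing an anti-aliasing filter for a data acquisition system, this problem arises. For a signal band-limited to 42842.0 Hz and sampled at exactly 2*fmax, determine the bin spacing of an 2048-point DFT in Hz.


Step 1 — Nyquist sampling rate:
fs = 2 * fmax = 2 * 42842.0 = 85684.0 Hz

Step 2 — DFT bin spacing:
df = fs / N = 85684.0 / 2048 = 41.8379 Hz

41.8379 Hz


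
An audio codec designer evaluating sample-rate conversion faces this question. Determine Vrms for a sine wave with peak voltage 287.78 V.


RMS voltage for a sinusoidal waveform:
V_rms = V_peak / sqrt(2)
      = 287.78 / 1.414214
      = 203.491 V

203.491 V


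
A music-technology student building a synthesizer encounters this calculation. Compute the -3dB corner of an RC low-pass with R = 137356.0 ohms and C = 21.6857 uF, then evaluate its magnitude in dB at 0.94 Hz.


Step 1 — cutoff frequency:
fc = 1 / (2*pi*R*C)
C = 21.6857 uF = 2.16857e-05 F
fc = 1 / (2*pi*137356.0*2.16857e-05)
   = 0.0534317 Hz

Step 2 — magnitude at f = 0.94 Hz:
|H(f)| = 1 / sqrt(1 + (f/fc)^2)
f/fc = 0.94 / 0.0534317 = 17.592553
|H| = 1 / sqrt(1 + 309.497921) = 0.0567506
|H|_dB = 20*log10(0.0567506) = -24.92 dB

fc = 0.0534317 Hz; |H(0.94 Hz)| = -24.92 dB


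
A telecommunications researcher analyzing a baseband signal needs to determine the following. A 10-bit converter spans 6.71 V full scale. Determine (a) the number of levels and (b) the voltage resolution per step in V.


Step 1 — number of quantization levels:
L = 2^N = 2^10 = 1024

Step 2 — LSB step size:
delta = Vfs / L
      = 6.71 / 1024
      = 0.00655273 V

Levels = 1024; step size = 0.00655273 V


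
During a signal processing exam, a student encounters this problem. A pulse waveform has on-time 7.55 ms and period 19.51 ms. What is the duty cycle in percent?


Duty cycle as a percentage:
DC = (t_on / T) * 100
   = (7.55 / 19.51) * 100
   = 0.386981 * 100
   = 38.7 %

38.7 %


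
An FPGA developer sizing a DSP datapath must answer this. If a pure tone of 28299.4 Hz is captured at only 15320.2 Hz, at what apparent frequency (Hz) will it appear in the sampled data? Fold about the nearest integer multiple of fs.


Compute the nearest integer multiple of fs to the signal:
n = round(28299.4 / 15320.2) = 2
f_alias = |28299.4 - 2 * 15320.2|
        = |28299.4 - 30640.4|
        = 2341.0 Hz

2341.0


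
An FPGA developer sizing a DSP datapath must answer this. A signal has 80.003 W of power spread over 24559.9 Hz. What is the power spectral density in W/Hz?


Power spectral density:
PSD = P / BW
    = 80.003 / 24559.9
    = 0.00325746 W/Hz

0.00325746 W/Hz


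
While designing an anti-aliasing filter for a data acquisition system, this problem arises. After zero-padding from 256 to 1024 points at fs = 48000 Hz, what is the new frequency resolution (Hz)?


Frequency resolution after zero-padding:
N_padded = 256 * 4 = 1024
df = fs / N_padded
   = 48000 / 1024
   = 46.875 Hz

46.875 Hz


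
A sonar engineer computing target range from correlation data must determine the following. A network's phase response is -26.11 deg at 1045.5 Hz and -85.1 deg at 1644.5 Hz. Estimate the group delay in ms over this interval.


Group delay from phase difference:
tau = -d(phi)/d(omega)
d(phi) = -58.99 deg = -1.02957 rad
d(omega) = 2*pi*(1644.5 - 1045.5) = 3763.628 rad/s
tau = -(-1.02957) / 3763.628
    = 0.2736 ms

0.2736 ms


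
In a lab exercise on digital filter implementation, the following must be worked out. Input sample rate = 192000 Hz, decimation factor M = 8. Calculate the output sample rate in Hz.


Decimation reduces the sample rate:
fs_out = fs_in / M
       = 192000 / 8
       = 24000.0 Hz

24000.0 Hz


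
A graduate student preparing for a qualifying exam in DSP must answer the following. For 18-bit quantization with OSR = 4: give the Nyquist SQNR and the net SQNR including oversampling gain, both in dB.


Step 1 — baseline SQNR at Nyquist:
SQNR_base = 6.02*N + 1.76
          = 6.02*18 + 1.76
          = 110.12 dB

Step 2 — oversampling processing gain:
G = 10*log10(OSR) = 10*log10(4) = 6.02 dB

Step 3 — total:
SQNR_total = 110.12 + 6.02 = 116.14 dB

Base SQNR = 110.12 dB; oversampled SQNR = 116.14 dB


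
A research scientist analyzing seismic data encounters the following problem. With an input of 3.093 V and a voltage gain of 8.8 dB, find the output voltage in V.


Output voltage from dB gain:
V_out = V_in * 10^(gain_dB / 20)
      = 3.093 * 10^(8.8 / 20)
      = 3.093 * 2.754229
      = 8.5188 V

8.5188 V


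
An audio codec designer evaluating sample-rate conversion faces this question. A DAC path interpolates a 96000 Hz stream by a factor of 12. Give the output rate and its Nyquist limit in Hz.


Step 1 — output sample rate after interpolation by L:
fs_out = L * fs_in = 12 * 96000 = 1152000 Hz

Step 2 — Nyquist frequency of the output stream:
f_Nyq = fs_out / 2 = 1152000 / 2 = 576000.0 Hz

fs_out = 1152000 Hz; f_Nyquist = 576000.0 Hz


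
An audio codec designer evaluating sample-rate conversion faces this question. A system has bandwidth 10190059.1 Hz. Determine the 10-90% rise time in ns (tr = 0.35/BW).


Rise time from bandwidth relationship:
tr = 0.35 / BW
   = 0.35 / 10190059.1
   = 3.43472002e-08 s
   = 34.3472 ns

34.3472 ns


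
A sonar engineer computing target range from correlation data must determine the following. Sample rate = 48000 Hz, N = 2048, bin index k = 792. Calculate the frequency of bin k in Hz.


Frequency of DFT bin k:
f_k = k * fs / N
    = 792 * 48000 / 2048
    = 38016000 / 2048
    = 18562.5 Hz

18562.5 Hz


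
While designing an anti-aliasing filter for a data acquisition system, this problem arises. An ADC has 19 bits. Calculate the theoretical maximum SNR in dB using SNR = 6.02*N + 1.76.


Theoretical SNR for a full-scale sinusoid:
SNR = 6.02 * N + 1.76
    = 6.02 * 19 + 1.76
    = 114.38 + 1.76
    = 116.14 dB

116.14 dB


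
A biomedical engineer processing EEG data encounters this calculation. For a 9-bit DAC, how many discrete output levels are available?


Number of quantization levels = 2^N
= 2^9
= 512

512


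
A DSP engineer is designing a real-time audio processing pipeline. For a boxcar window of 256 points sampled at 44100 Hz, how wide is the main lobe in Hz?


Main lobe width for a rectangular window:
Width = 2 * fs / N
      = 2 * 44100 / 256
      = 88200 / 256
      = 344.531 Hz

344.531 Hz


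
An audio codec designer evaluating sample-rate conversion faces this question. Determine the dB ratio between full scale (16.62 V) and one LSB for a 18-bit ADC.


Dynamic range from full-scale to LSB:
V_min = V_max / 2^bits = 16.62 / 2^18
DR = 20 * log10(V_max / V_min)
   = 20 * log10(2^18)
   = 20 * 18 * log10(2)
   = 108.37 dB

108.37 dB


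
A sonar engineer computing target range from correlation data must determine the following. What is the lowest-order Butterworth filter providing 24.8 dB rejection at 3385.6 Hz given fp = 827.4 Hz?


Butterworth filter order formula:
n = log10(10^(A/10) - 1) / (2 * log10(f_stop/f_pass))
10^(24.8/10) - 1 = 300.9952
f_stop/f_pass = 3385.6 / 827.4 = 4.0919
n = 2.0252 -> ceil = 3

3


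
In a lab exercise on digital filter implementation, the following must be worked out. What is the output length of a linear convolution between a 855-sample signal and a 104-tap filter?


Linear convolution output length:
L = N + M - 1
  = 855 + 104 - 1
  = 958 samples

958


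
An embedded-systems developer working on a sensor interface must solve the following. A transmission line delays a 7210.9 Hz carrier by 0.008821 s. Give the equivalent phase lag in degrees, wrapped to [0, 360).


Phase shift from frequency and time delay:
phi = 360 * f * t_delay
    = 360 * 7210.9 * 0.008821
    = 22898.65 degrees
    mod 360 = 218.65 degrees

218.65 degrees


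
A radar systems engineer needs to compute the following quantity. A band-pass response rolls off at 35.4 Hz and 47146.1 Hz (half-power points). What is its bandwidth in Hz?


Bandwidth is the difference of -3dB frequencies:
BW = f_high - f_low
   = 47146.1 - 35.4
   = 47110.7 Hz

47110.7 Hz


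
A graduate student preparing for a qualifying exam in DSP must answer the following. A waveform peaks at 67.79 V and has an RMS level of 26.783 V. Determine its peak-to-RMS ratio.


Crest factor is the ratio of peak to RMS:
CF = V_peak / V_rms
   = 67.79 / 26.783
   = 2.5311

2.5311


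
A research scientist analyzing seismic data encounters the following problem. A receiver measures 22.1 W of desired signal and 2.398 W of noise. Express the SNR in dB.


SNR in decibels:
SNR = 10 * log10(Ps / Pn)
    = 10 * log10(22.1 / 2.398)
    = 10 * log10(9.216)
    = 10 * 0.9645
    = 9.65 dB

9.65 dB


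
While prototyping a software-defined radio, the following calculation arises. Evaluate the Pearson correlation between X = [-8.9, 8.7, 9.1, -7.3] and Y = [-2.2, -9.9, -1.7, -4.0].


Pearson correlation coefficient (population):
r = cov(X,Y) / (std(X) * std(Y))
Mean X = 0.4, Mean Y = -4.45
Cov(X,Y) = -11.425
Std(X) = 8.519977, Std(Y) = 3.260751
r = -0.4112

-0.4112


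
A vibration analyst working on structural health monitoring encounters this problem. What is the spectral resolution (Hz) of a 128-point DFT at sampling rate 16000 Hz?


DFT frequency resolution:
df = fs / N
   = 16000 / 128
   = 125.0 Hz

125.0 Hz


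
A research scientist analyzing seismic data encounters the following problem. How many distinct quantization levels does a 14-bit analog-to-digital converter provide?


Number of quantization levels = 2^N
= 2^14
= 16384

16384


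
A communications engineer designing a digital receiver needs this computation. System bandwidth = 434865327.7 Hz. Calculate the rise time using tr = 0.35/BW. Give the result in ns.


Rise time from bandwidth relationship:
tr = 0.35 / BW
   = 0.35 / 434865327.7
   = 8.048468749e-10 s
   = 0.8048 ns

0.8048 ns


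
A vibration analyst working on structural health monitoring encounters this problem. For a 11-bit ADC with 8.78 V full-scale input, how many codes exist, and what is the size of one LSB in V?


Step 1 — number of quantization levels:
L = 2^N = 2^11 = 2048

Step 2 — LSB step size:
delta = Vfs / L
      = 8.78 / 2048
      = 0.00428711 V

Levels = 2048; step size = 0.00428711 V


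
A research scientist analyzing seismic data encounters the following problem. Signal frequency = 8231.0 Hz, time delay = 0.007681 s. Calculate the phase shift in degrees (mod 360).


Phase shift from frequency and time delay:
phi = 360 * f * t_delay
    = 360 * 8231.0 * 0.007681
    = 22760.03 degrees
    mod 360 = 80.03 degrees

80.03 degrees


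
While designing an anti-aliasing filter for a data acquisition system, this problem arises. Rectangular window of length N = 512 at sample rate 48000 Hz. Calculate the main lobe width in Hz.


Main lobe width for a rectangular window:
Width = 2 * fs / N
      = 2 * 48000 / 512
      = 96000 / 512
      = 187.5 Hz

187.5 Hz


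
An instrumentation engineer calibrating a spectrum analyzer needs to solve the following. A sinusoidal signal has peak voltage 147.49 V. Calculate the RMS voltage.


RMS voltage for a sinusoidal waveform:
V_rms = V_peak / sqrt(2)
      = 147.49 / 1.414214
      = 104.291 V

104.291 V


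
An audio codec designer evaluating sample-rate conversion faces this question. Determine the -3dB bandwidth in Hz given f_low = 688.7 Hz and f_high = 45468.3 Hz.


Bandwidth is the difference of -3dB frequencies:
BW = f_high - f_low
   = 45468.3 - 688.7
   = 44779.6 Hz

44779.6 Hz


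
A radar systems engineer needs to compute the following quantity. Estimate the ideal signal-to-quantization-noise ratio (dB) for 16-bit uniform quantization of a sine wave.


Theoretical SNR for a full-scale sinusoid:
SNR = 6.02 * N + 1.76
    = 6.02 * 16 + 1.76
    = 96.32 + 1.76
    = 98.08 dB

98.08 dB


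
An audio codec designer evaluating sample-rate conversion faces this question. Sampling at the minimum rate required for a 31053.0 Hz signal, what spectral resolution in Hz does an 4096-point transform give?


Step 1 — Nyquist sampling rate:
fs = 2 * fmax = 2 * 31053.0 = 62106.0 Hz

Step 2 — DFT bin spacing:
df = fs / N = 62106.0 / 4096 = 15.1626 Hz

15.1626 Hz


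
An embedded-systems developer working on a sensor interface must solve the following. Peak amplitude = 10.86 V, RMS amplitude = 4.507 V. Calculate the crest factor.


Crest factor is the ratio of peak to RMS:
CF = V_peak / V_rms
   = 10.86 / 4.507
   = 2.4096

2.4096


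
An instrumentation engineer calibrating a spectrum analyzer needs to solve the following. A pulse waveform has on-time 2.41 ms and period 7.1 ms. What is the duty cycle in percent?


Duty cycle as a percentage:
DC = (t_on / T) * 100
   = (2.41 / 7.1) * 100
   = 0.339437 * 100
   = 33.94 %

33.94 %


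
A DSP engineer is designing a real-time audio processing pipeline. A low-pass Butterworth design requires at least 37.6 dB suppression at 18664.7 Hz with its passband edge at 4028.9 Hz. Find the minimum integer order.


Butterworth filter order formula:
n = log10(10^(A/10) - 1) / (2 * log10(f_stop/f_pass))
10^(37.6/10) - 1 = 5753.3994
f_stop/f_pass = 18664.7 / 4028.9 = 4.6327
n = 2.8235 -> ceil = 3

3


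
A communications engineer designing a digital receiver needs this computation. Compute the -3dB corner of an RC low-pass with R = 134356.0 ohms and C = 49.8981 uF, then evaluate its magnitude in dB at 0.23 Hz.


Step 1 — cutoff frequency:
fc = 1 / (2*pi*R*C)
C = 49.8981 uF = 4.98981e-05 F
fc = 1 / (2*pi*134356.0*4.98981e-05)
   = 0.0237399 Hz

Step 2 — magnitude at f = 0.23 Hz:
|H(f)| = 1 / sqrt(1 + (f/fc)^2)
f/fc = 0.23 / 0.0237399 = 9.688331
|H| = 1 / sqrt(1 + 93.863758) = 0.1026715
|H|_dB = 20*log10(0.1026715) = -19.77 dB

fc = 0.0237399 Hz; |H(0.23 Hz)| = -19.77 dB


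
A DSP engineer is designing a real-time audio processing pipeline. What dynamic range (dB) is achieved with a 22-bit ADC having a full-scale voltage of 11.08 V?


Dynamic range from full-scale to LSB:
V_min = V_max / 2^bits = 11.08 / 2^22
DR = 20 * log10(V_max / V_min)
   = 20 * log10(2^22)
   = 20 * 22 * log10(2)
   = 132.45 dB

132.45 dB


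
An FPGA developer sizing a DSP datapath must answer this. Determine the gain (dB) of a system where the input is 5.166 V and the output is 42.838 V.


Voltage gain in dB:
G = 20 * log10(Vout / Vin)
  = 20 * log10(42.838 / 5.166)
  = 20 * log10(8.292296)
  = 20 * 0.918675
  = 18.37 dB

18.37 dB
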